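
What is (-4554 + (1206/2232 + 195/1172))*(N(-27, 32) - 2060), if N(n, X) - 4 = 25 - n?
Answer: 82880556252/9083 ≈ 9.1248e+6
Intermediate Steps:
N(n, X) = 29 - n (N(n, X) = 4 + (25 - n) = 29 - n)
(-4554 + (1206/2232 + 195/1172))*(N(-27, 32) - 2060) = (-4554 + (1206/2232 + 195/1172))*((29 - 1*(-27)) - 2060) = (-4554 + (1206*(1/2232) + 195*(1/1172)))*((29 + 27) - 2060) = (-4554 + (67/124 + 195/1172))*(56 - 2060) = (-4554 + 6419/9083)*(-2004) = -41357563/9083*(-2004) = 82880556252/9083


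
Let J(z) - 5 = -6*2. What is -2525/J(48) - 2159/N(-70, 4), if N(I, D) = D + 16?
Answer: 35387/140 ≈ 252.76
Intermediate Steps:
J(z) = -7 (J(z) = 5 - 6*2 = 5 - 12 = -7)
N(I, D) = 16 + D
-2525/J(48) - 2159/N(-70, 4) = -2525/(-7) - 2159/(16 + 4) = -2525*(-⅐) - 2159/20 = 2525/7 - 2159*1/20 = 2525/7 - 2159/20 = 35387/140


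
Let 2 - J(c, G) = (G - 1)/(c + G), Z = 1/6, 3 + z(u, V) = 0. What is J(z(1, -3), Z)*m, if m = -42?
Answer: -1218/17 ≈ -71.647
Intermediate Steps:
z(u, V) = -3 (z(u, V) = -3 + 0 = -3)
Z = 1/6 (Z = 1*(1/6) = 1/6 ≈ 0.16667)
J(c, G) = 2 - (-1 + G)/(G + c) (J(c, G) = 2 - (G - 1)/(c + G) = 2 - (-1 + G)/(G + c))
J(z(1, -3), Z)*m = ((1 + 1/6 + 2*(-3))/(1/6 - 3))*(-42) = ((1 + 1/6 - 6)/(-17/6))*(-42) = -6/17*(-29/6)*(-42) = (29/17)*(-42) = -1218/17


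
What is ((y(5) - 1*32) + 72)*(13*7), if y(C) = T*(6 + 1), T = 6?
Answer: 7462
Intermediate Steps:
y(C) = 42 (y(C) = 6*(6 + 1) = 6*7 = 42)
((y(5) - 1*32) + 72)*(13*7) = ((42 - 1*32) + 72)*(13*7) = ((42 - 32) + 72)*91 = (10 + 72)*91 = 82*91 = 7462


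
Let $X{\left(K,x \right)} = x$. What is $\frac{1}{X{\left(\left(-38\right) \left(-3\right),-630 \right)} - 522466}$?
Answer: $- \frac{1}{523096} \approx -1.9117 \cdot 10^{-6}$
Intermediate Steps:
$\frac{1}{X{\left(\left(-38\right) \left(-3\right),-630 \right)} - 522466} = \frac{1}{-630 - 522466} = \frac{1}{-523096} = - \frac{1}{523096}$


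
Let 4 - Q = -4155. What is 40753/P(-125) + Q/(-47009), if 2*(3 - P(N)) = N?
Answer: 3830970725/6158179 ≈ 622.09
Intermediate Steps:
Q = 4159 (Q = 4 - 1*(-4155) = 4 + 4155 = 4159)
P(N) = 3 - N/2
40753/P(-125) + Q/(-47009) = 40753/(3 - 1/2*(-125)) + 4159/(-47009) = 40753/(3 + 125/2) + 4159*(-1/47009) = 40753/(131/2) - 4159/47009 = 40753*(2/131) - 4159/47009 = 81506/131 - 4159/47009 = 3830970725/6158179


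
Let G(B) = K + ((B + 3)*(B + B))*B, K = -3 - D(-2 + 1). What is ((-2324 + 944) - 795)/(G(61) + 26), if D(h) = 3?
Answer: -2175/476308 ≈ -0.0045664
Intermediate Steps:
K = -6 (K = -3 - 1*3 = -3 - 3 = -6)
G(B) = -6 + 2*B**2*(3 + B) (G(B) = -6 + ((B + 3)*(B + B))*B = -6 + ((3 + B)*(2*B))*B = -6 + (2*B*(3 + B))*B = -6 + 2*B**2*(3 + B))
((-2324 + 944) - 795)/(G(61) + 26) = ((-2324 + 944) - 795)/((-6 + 2*61**3 + 6*61**2) + 26) = (-1380 - 795)/((-6 + 2*226981 + 6*3721) + 26) = -2175/((-6 + 453962 + 22326) + 26) = -2175/(476282 + 26) = -2175/476308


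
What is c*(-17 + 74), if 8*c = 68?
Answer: 969/2 ≈ 484.50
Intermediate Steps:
c = 17/2 (c = (1/8)*68 = 17/2 ≈ 8.5000)
c*(-17 + 74) = 17*(-17 + 74)/2 = (17/2)*57 = 969/2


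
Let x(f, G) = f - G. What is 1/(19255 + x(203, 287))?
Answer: 1/19171 ≈ 5.2162e-5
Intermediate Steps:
1/(19255 + x(203, 287)) = 1/(19255 + (203 - 1*287)) = 1/(19255 + (203 - 287)) = 1/(19255 - 84) = 1/19171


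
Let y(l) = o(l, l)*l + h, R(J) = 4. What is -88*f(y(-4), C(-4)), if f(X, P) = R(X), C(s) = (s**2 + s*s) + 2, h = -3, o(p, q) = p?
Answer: -352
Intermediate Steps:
C(s) = 2 + 2*s**2 (C(s) = (s**2 + s**2) + 2 = 2*s**2 + 2 = 2 + 2*s**2)
y(l) = -3 + l**2 (y(l) = l*l - 3 = l**2 - 3 = -3 + l**2)
f(X, P) = 4
-88*f(y(-4), C(-4)) = -88*4 = -352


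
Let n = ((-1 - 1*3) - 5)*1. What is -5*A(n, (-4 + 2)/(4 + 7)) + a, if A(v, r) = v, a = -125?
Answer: -80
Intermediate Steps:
n = -9 (n = ((-1 - 3) - 5)*1 = (-4 - 5)*1 = -9*1 = -9)
-5*A(n, (-4 + 2)/(4 + 7)) + a = -5*(-9) - 125 = 45 - 125 = -80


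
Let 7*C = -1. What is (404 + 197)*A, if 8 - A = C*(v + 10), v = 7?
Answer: 43873/7 ≈ 6267.6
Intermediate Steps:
C = -1/7 (C = (1/7)*(-1) = -1/7 ≈ -0.14286)
A = 73/7 (A = 8 - (-1)*(7 + 10)/7 = 8 - (-1)*17/7 = 8 - 1*(-17/7) = 8 + 17/7 = 73/7 ≈ 10.429)
(404 + 197)*A = (404 + 197)*(73/7) = 601*(73/7) = 43873/7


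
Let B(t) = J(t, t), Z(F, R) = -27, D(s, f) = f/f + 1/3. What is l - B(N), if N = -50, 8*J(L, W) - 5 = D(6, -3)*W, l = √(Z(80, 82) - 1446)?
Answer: 185/24 + I*√1473 ≈ 7.7083 + 38.38*I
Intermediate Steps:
D(s, f) = 4/3 (D(s, f) = 1 + 1*(⅓) = 1 + ⅓ = 4/3)
l = I*√1473 (l = √(-27 - 1446) = √(-1473) = I*√1473 ≈ 38.38*I)
J(L, W) = 5/8 + W/6 (J(L, W) = 5/8 + (4*W/3)/8 = 5/8 + W/6)
B(t) = 5/8 + t/6
l - B(N) = I*√1473 - (5/8 + (⅙)*(-50)) = I*√1473 - (5/8 - 25/3) = I*√1473 - 1*(-185/24) = I*√1473 + 185/24 = 185/24 + I*√1473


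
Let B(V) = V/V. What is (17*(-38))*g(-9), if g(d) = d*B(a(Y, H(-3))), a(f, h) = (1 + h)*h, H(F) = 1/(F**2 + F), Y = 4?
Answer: 5814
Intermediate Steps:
H(F) = 1/(F + F**2)
a(f, h) = h*(1 + h)
B(V) = 1
g(d) = d (g(d) = d*1 = d)
(17*(-38))*g(-9) = (17*(-38))*(-9) = -646*(-9) = 5814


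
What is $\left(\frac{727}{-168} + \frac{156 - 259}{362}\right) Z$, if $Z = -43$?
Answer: $\frac{6030277}{30408} \approx 198.31$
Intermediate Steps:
$\left(\frac{727}{-168} + \frac{156 - 259}{362}\right) Z = \left(\frac{727}{-168} + \frac{156 - 259}{362}\right) \left(-43\right) = \left(727 \left(- \frac{1}{168}\right) + \left(156 - 259\right) \frac{1}{362}\right) \left(-43\right) = \left(- \frac{727}{168} - \frac{103}{362}\right) \left(-43\right) = \left(- \frac{140239}{30408}\right) \left(-43\right) = \frac{6030277}{30408}$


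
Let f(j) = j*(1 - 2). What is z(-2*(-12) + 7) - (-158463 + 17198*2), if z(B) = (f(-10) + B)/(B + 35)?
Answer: 8188463/66 ≈ 1.2407e+5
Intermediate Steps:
f(j) = -j (f(j) = j*(-1) = -j)
z(B) = (10 + B)/(35 + B) (z(B) = (-1*(-10) + B)/(B + 35) = (10 + B)/(35 + B))
z(-2*(-12) + 7) - (-158463 + 17198*2) = (10 + (-2*(-12) + 7))/(35 + (-2*(-12) + 7)) - (-158463 + 17198*2) = (10 + (24 + 7))/(35 + (24 + 7)) - (-158463 + 34396) = (10 + 31)/(35 + 31) - 1*(-124067) = 41/66 + 124067 = 8188463/66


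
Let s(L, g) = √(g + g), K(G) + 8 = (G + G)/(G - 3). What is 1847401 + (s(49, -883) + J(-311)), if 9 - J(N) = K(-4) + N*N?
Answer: 12254871/7 + I*√1766 ≈ 1.7507e+6 + 42.024*I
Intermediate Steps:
K(G) = -8 + 2*G/(-3 + G) (K(G) = -8 + (G + G)/(G - 3) = -8 + (2*G)/(-3 + G) = -8 + 2*G/(-3 + G))
s(L, g) = √2*√g (s(L, g) = √(2*g) = √2*√g)
J(N) = 111/7 - N² (J(N) = 9 - (6*(4 - 1*(-4))/(-3 - 4) + N*N) = 9 - (6*(4 + 4)/(-7) + N²) = 9 - (6*(-⅐)*8 + N²) = 9 - (-48/7 + N²) = 9 + (48/7 - N²) = 111/7 - N²)
1847401 + (s(49, -883) + J(-311)) = 1847401 + (√2*√(-883) + (111/7 - 1*(-311)²)) = 1847401 + (√2*(I*√883) + (111/7 - 1*96721)) = 1847401 + (I*√1766 + (111/7 - 96721)) = 1847401 + (I*√1766 - 676936/7) = 1847401 + (-676936/7 + I*√1766) = 12254871/7 + I*√1766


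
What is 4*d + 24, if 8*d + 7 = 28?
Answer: 69/2 ≈ 34.500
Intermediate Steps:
d = 21/8 (d = -7/8 + (⅛)*28 = -7/8 + 7/2 = 21/8 ≈ 2.6250)
4*d + 24 = 4*(21/8) + 24 = 21/2 + 24 = 69/2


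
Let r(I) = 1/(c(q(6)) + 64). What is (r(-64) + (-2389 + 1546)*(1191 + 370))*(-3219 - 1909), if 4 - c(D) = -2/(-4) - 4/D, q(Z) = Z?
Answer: 2759953705128/409 ≈ 6.7481e+9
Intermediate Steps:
c(D) = 7/2 + 4/D (c(D) = 4 - (-2/(-4) - 4/D) = 4 - (-2*(-¼) - 4/D) = 4 - (½ - 4/D) = 4 + (-½ + 4/D) = 7/2 + 4/D)
r(I) = 6/409 (r(I) = 1/((7/2 + 4/6) + 64) = 1/((7/2 + 4*(⅙)) + 64) = 1/((7/2 + ⅔) + 64) = 1/(25/6 + 64) = 1/(409/6) = 6/409)
(r(-64) + (-2389 + 1546)*(1191 + 370))*(-3219 - 1909) = (6/409 + (-2389 + 1546)*(1191 + 370))*(-3219 - 1909) = (6/409 - 843*1561)*(-5128) = (6/409 - 1315923)*(-5128) = -538212501/409*(-5128) = 2759953705128/409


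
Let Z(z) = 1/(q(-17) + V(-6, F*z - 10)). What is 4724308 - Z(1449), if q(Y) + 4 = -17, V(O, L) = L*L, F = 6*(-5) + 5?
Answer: 6202899260058831/1312975204 ≈ 4.7243e+6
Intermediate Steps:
F = -25 (F = -30 + 5 = -25)
V(O, L) = L²
q(Y) = -21 (q(Y) = -4 - 17 = -21)
Z(z) = 1/(-21 + (-10 - 25*z)²) (Z(z) = 1/(-21 + (-25*z - 10)²) = 1/(-21 + (-10 - 25*z)²))
4724308 - Z(1449) = 4724308 - 1/(-21 + 25*(2 + 5*1449)²) = 4724308 - 1/(-21 + 25*(2 + 7245)²) = 4724308 - 1/(-21 + 25*7247²) = 4724308 - 1/(-21 + 25*52519009) = 4724308 - 1/(-21 + 1312975225) = 4724308 - 1/1312975204 = 6202899260058831/1312975204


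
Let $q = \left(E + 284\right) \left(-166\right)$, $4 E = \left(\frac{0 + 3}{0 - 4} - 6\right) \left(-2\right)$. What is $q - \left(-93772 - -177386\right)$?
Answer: $- \frac{525273}{4} \approx -1.3132 \cdot 10^{5}$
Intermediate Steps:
$E = \frac{27}{8}$ ($E = \frac{\left(\frac{0 + 3}{0 - 4} - 6\right) \left(-2\right)}{4} = \frac{\left(\frac{3}{-4} - 6\right) \left(-2\right)}{4} = \frac{\left(3 \left(- \frac{1}{4}\right) - 6\right) \left(-2\right)}{4} = \frac{\left(- \frac{3}{4} - 6\right) \left(-2\right)}{4} = \frac{\left(- \frac{27}{4}\right) \left(-2\right)}{4} = \frac{1}{4} \cdot \frac{27}{2} = \frac{27}{8} \approx 3.375$)
$q = - \frac{190817}{4}$ ($q = \left(\frac{27}{8} + 284\right) \left(-166\right) = \frac{2299}{8} \left(-166\right) = - \frac{190817}{4} \approx -47704.0$)
$q - \left(-93772 - -177386\right) = - \frac{190817}{4} - \left(-93772 - -177386\right) = - \frac{190817}{4} - \left(-93772 + 177386\right) = - \frac{190817}{4} - 83614 = - \frac{525273}{4}$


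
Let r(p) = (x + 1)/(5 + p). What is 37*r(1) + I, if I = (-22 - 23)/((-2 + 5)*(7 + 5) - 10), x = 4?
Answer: 1135/39 ≈ 29.103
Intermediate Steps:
r(p) = 5/(5 + p) (r(p) = (4 + 1)/(5 + p) = 5/(5 + p))
I = -45/26 (I = -45/(3*12 - 10) = -45/(36 - 10) = -45/26 ≈ -1.7308)
37*r(1) + I = 37*(5/(5 + 1)) - 45/26 = 37*(5/6) - 45/26 = 37*(5*(⅙)) - 45/26 = 37*(⅚) - 45/26 = 185/6 - 45/26 = 1135/39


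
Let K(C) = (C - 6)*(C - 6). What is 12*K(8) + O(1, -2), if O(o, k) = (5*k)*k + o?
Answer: 69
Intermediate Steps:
O(o, k) = o + 5*k² (O(o, k) = 5*k² + o = o + 5*k²)
K(C) = (-6 + C)² (K(C) = (-6 + C)*(-6 + C) = (-6 + C)²)
12*K(8) + O(1, -2) = 12*(-6 + 8)² + (1 + 5*(-2)²) = 12*2² + (1 + 5*4) = 12*4 + (1 + 20) = 48 + 21 = 69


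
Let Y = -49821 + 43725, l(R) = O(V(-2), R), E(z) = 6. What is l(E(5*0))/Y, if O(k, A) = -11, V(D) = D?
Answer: 11/6096 ≈ 0.0018045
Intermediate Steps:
l(R) = -11
Y = -6096
l(E(5*0))/Y = -11/(-6096) = -11*(-1/6096) = 11/6096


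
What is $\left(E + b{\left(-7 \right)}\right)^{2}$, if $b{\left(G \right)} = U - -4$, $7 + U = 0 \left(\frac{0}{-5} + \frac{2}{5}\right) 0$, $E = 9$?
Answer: $36$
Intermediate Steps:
$U = -7$ ($U = -7 + 0 \left(\frac{0}{-5} + \frac{2}{5}\right) 0 = -7 + 0 \left(0 \left(- \frac{1}{5}\right) + 2 \cdot \frac{1}{5}\right) 0 = -7 + 0 \left(0 + \frac{2}{5}\right) 0 = -7 + 0 \cdot \frac{2}{5} \cdot 0 = -7 + 0 \cdot 0 = -7 + 0 = -7$)
$b{\left(G \right)} = -3$ ($b{\left(G \right)} = -7 - -4 = -7 + 4 = -3$)
$\left(E + b{\left(-7 \right)}\right)^{2} = \left(9 - 3\right)^{2} = 6^{2} = 36$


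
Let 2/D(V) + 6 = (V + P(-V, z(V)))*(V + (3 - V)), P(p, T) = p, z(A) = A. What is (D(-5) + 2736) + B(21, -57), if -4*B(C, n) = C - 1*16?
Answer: 32813/12 ≈ 2734.4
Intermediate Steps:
B(C, n) = 4 - C/4 (B(C, n) = -(C - 1*16)/4 = -(C - 16)/4 = -(-16 + C)/4 = 4 - C/4)
D(V) = -⅓ (D(V) = 2/(-6 + (V - V)*(V + (3 - V))) = 2/(-6 + 0*3) = 2/(-6 + 0) = 2/(-6) = 2*(-⅙) = -⅓)
(D(-5) + 2736) + B(21, -57) = (-⅓ + 2736) + (4 - ¼*21) = 8207/3 + (4 - 21/4) = 8207/3 - 5/4 = 32813/12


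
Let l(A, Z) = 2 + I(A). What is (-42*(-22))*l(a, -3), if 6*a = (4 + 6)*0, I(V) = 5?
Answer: 6468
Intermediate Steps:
a = 0 (a = ((4 + 6)*0)/6 = (10*0)/6 = (1/6)*0 = 0)
l(A, Z) = 7 (l(A, Z) = 2 + 5 = 7)
(-42*(-22))*l(a, -3) = -42*(-22)*7 = 924*7 = 6468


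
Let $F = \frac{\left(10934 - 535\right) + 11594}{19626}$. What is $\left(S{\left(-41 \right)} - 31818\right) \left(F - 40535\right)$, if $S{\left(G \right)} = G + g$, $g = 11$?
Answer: $\frac{4222609103436}{3271} \approx 1.2909 \cdot 10^{9}$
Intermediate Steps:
$S{\left(G \right)} = 11 + G$ ($S{\left(G \right)} = G + 11 = 11 + G$)
$F = \frac{7331}{6542}$ ($F = \left(10399 + 11594\right) \frac{1}{19626} = 21993 \cdot \frac{1}{19626} = \frac{7331}{6542} \approx 1.1206$)
$\left(S{\left(-41 \right)} - 31818\right) \left(F - 40535\right) = \left(\left(11 - 41\right) - 31818\right) \left(\frac{7331}{6542} - 40535\right) = \left(-30 - 31818\right) \left(- \frac{265172639}{6542}\right) = \left(-31848\right) \left(- \frac{265172639}{6542}\right) = \frac{4222609103436}{3271}$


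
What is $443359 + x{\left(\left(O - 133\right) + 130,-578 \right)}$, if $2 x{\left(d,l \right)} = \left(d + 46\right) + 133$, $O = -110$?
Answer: $443392$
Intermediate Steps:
$x{\left(d,l \right)} = \frac{179}{2} + \frac{d}{2}$ ($x{\left(d,l \right)} = \frac{\left(d + 46\right) + 133}{2} = \frac{\left(46 + d\right) + 133}{2} = \frac{179 + d}{2} = \frac{179}{2} + \frac{d}{2}$)
$443359 + x{\left(\left(O - 133\right) + 130,-578 \right)} = 443359 + \left(\frac{179}{2} + \frac{\left(-110 - 133\right) + 130}{2}\right) = 443359 + \left(\frac{179}{2} + \frac{-243 + 130}{2}\right) = 443359 + \left(\frac{179}{2} + \frac{1}{2} \left(-113\right)\right) = 443359 + \left(\frac{179}{2} - \frac{113}{2}\right) = 443359 + 33 = 443392$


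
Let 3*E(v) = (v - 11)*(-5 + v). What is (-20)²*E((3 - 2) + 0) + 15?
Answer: 16045/3 ≈ 5348.3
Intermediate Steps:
E(v) = (-11 + v)*(-5 + v)/3 (E(v) = ((v - 11)*(-5 + v))/3 = ((-11 + v)*(-5 + v))/3 = (-11 + v)*(-5 + v)/3)
(-20)²*E((3 - 2) + 0) + 15 = (-20)²*(55/3 - 16*((3 - 2) + 0)/3 + ((3 - 2) + 0)²/3) + 15 = 400*(55/3 - 16*(1 + 0)/3 + (1 + 0)²/3) + 15 = 400*(55/3 - 16/3*1 + (⅓)*1²) + 15 = 400*(55/3 - 16/3 + (⅓)*1) + 15 = 400*(55/3 - 16/3 + ⅓) + 15 = 400*(40/3) + 15 = 16000/3 + 15 = 16045/3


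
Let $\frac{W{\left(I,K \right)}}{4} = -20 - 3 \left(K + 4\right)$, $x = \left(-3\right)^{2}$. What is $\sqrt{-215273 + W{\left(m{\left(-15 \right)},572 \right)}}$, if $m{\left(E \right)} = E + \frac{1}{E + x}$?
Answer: $i \sqrt{222265} \approx 471.45 i$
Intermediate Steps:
$x = 9$
$m{\left(E \right)} = E + \frac{1}{9 + E}$ ($m{\left(E \right)} = E + \frac{1}{E + 9} = E + \frac{1}{9 + E}$)
$W{\left(I,K \right)} = -128 - 12 K$ ($W{\left(I,K \right)} = 4 \left(-20 - 3 \left(K + 4\right)\right) = 4 \left(-20 - 3 \left(4 + K\right)\right) = 4 \left(-20 - \left(12 + 3 K\right)\right) = 4 \left(-32 - 3 K\right) = -128 - 12 K$)
$\sqrt{-215273 + W{\left(m{\left(-15 \right)},572 \right)}} = \sqrt{-215273 - 6992} = \sqrt{-222265} = i \sqrt{222265}$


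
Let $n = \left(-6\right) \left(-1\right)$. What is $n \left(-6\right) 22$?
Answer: $-792$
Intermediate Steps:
$n = 6$
$n \left(-6\right) 22 = 6 \left(-6\right) 22 = \left(-36\right) 22 = -792$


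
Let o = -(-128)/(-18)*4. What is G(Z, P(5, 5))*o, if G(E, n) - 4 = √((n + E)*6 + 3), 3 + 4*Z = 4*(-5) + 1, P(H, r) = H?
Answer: -1024/9 ≈ -113.78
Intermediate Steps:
Z = -11/2 (Z = -¾ + (4*(-5) + 1)/4 = -¾ + (-20 + 1)/4 = -¾ + (¼)*(-19) = -¾ - 19/4 = -11/2 ≈ -5.5000)
G(E, n) = 4 + √(3 + 6*E + 6*n) (G(E, n) = 4 + √((n + E)*6 + 3) = 4 + √((E + n)*6 + 3) = 4 + √((6*E + 6*n) + 3) = 4 + √(3 + 6*E + 6*n))
o = -256/9 (o = -(-128)*(-1)/18*4 = -8*8/9*4 = -64/9*4 = -256/9 ≈ -28.444)
G(Z, P(5, 5))*o = (4 + √(3 + 6*(-11/2) + 6*5))*(-256/9) = (4 + √(3 - 33 + 30))*(-256/9) = (4 + √0)*(-256/9) = (4 + 0)*(-256/9) = 4*(-256/9) = -1024/9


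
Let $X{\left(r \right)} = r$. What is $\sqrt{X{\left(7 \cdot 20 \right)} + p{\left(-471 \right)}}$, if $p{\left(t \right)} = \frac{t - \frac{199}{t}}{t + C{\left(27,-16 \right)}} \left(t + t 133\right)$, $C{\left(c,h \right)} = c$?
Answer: $\frac{13 i \sqrt{4866573}}{111} \approx 258.36 i$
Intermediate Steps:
$p{\left(t \right)} = \frac{134 t \left(t - \frac{199}{t}\right)}{27 + t}$ ($p{\left(t \right)} = \frac{t - \frac{199}{t}}{t + 27} \left(t + t 133\right) = \frac{t - \frac{199}{t}}{27 + t} \left(t + 133 t\right) = \frac{t - \frac{199}{t}}{27 + t} 134 t = \frac{134 t \left(t - \frac{199}{t}\right)}{27 + t}$)
$\sqrt{X{\left(7 \cdot 20 \right)} + p{\left(-471 \right)}} = \sqrt{7 \cdot 20 + \frac{134 \left(-199 + \left(-471\right)^{2}\right)}{27 - 471}} = \sqrt{140 + \frac{134 \left(-199 + 221841\right)}{-444}} = \sqrt{140 + 134 \left(- \frac{1}{444}\right) 221642} = \sqrt{140 - \frac{7425007}{111}} = \sqrt{- \frac{7409467}{111}} = \frac{13 i \sqrt{4866573}}{111}$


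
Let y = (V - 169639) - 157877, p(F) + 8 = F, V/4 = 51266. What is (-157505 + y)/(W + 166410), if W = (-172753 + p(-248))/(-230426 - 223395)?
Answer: -127050365697/75520525619 ≈ -1.6823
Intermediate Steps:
V = 205064 (V = 4*51266 = 205064)
p(F) = -8 + F
W = 173009/453821 (W = (-172753 + (-8 - 248))/(-230426 - 223395) = (-172753 - 256)/(-453821) = -173009*(-1/453821) = 173009/453821 ≈ 0.38123)
y = -122452 (y = (205064 - 169639) - 157877 = 35425 - 157877 = -122452)
(-157505 + y)/(W + 166410) = (-157505 - 122452)/(173009/453821 + 166410) = -279957/75520525619/453821 = -279957*453821/75520525619 = -127050365697/75520525619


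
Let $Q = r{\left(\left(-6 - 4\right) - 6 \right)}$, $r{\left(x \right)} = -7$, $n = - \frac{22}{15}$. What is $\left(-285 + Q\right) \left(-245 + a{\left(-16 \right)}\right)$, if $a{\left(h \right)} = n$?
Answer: $\frac{1079524}{15} \approx 71968.0$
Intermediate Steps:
$n = - \frac{22}{15}$ ($n = \left(-22\right) \frac{1}{15} = - \frac{22}{15} \approx -1.4667$)
$a{\left(h \right)} = - \frac{22}{15}$
$Q = -7$
$\left(-285 + Q\right) \left(-245 + a{\left(-16 \right)}\right) = \left(-285 - 7\right) \left(-245 - \frac{22}{15}\right) = \left(-292\right) \left(- \frac{3697}{15}\right) = \frac{1079524}{15}$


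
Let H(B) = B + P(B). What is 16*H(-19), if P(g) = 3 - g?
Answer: 48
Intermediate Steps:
H(B) = 3 (H(B) = B + (3 - B) = 3)
16*H(-19) = 16*3 = 48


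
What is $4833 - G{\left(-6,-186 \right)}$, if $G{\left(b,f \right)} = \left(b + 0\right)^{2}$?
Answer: $4797$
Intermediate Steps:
$G{\left(b,f \right)} = b^{2}$
$4833 - G{\left(-6,-186 \right)} = 4833 - \left(-6\right)^{2} = 4833 - 36 = 4797$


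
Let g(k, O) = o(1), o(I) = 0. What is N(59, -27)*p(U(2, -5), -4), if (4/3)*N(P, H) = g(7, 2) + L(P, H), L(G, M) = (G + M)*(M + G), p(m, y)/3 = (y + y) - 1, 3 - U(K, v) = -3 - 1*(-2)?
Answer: -20736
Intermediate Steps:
U(K, v) = 4 (U(K, v) = 3 - (-3 - 1*(-2)) = 3 - (-3 + 2) = 3 - 1*(-1) = 3 + 1 = 4)
p(m, y) = -3 + 6*y (p(m, y) = 3*((y + y) - 1) = 3*(2*y - 1) = 3*(-1 + 2*y) = -3 + 6*y)
g(k, O) = 0
L(G, M) = (G + M)**2 (L(G, M) = (G + M)*(G + M) = (G + M)**2)
N(P, H) = 3*(H + P)**2/4 (N(P, H) = 3*(0 + (P + H)**2)/4 = 3*(0 + (H + P)**2)/4 = 3*(H + P)**2/4)
N(59, -27)*p(U(2, -5), -4) = (3*(-27 + 59)**2/4)*(-3 + 6*(-4)) = ((3/4)*32**2)*(-3 - 24) = ((3/4)*1024)*(-27) = 768*(-27) = -20736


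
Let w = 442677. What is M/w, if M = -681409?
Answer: -681409/442677 ≈ -1.5393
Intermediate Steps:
M/w = -681409/442677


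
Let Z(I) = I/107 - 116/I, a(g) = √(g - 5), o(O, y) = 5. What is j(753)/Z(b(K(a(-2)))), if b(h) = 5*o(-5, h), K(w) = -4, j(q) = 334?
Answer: -893450/11787 ≈ -75.800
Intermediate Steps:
a(g) = √(-5 + g)
b(h) = 25 (b(h) = 5*5 = 25)
Z(I) = -116/I + I/107 (Z(I) = I*(1/107) - 116/I = I/107 - 116/I = -116/I + I/107)
j(753)/Z(b(K(a(-2)))) = 334/(-116/25 + (1/107)*25) = 334/(-116*1/25 + 25/107) = 334/(-116/25 + 25/107) = 334/(-11787/2675) = 334*(-2675/11787) = -893450/11787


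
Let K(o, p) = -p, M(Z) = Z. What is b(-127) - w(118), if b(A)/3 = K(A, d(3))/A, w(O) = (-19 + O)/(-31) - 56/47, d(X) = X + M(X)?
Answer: 837629/185039 ≈ 4.5268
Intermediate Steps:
d(X) = 2*X (d(X) = X + X = 2*X)
w(O) = -843/1457 - O/31 (w(O) = (-19 + O)*(-1/31) - 56*1/47 = (19/31 - O/31) - 56/47 = -843/1457 - O/31)
b(A) = -18/A (b(A) = 3*((-2*3)/A) = 3*((-1*6)/A) = 3*(-6/A) = -18/A)
b(-127) - w(118) = -18/(-127) - (-843/1457 - 1/31*118) = -18*(-1/127) - (-843/1457 - 118/31) = 18/127 - 1*(-6389/1457) = 18/127 + 6389/1457 = 837629/185039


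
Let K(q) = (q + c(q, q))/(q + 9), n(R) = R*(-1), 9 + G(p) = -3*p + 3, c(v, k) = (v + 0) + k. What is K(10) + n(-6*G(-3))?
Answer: 372/19 ≈ 19.579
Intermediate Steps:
c(v, k) = k + v (c(v, k) = v + k = k + v)
G(p) = -6 - 3*p (G(p) = -9 + (-3*p + 3) = -9 + (3 - 3*p) = -6 - 3*p)
n(R) = -R
K(q) = 3*q/(9 + q) (K(q) = (q + (q + q))/(q + 9) = (q + 2*q)/(9 + q) = (3*q)/(9 + q) = 3*q/(9 + q))
K(10) + n(-6*G(-3)) = 3*10/(9 + 10) - (-6)*(-6 - 3*(-3)) = 3*10/19 - (-6)*(-6 + 9) = 3*10*(1/19) - (-6)*3 = 30/19 - 1*(-18) = 30/19 + 18 = 372/19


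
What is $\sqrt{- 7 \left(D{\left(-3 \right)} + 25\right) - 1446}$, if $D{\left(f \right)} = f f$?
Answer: $2 i \sqrt{421} \approx 41.037 i$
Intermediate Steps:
$D{\left(f \right)} = f^{2}$
$\sqrt{- 7 \left(D{\left(-3 \right)} + 25\right) - 1446} = \sqrt{- 7 \left(\left(-3\right)^{2} + 25\right) - 1446} = \sqrt{- 7 \left(9 + 25\right) - 1446} = \sqrt{\left(-7\right) 34 - 1446} = \sqrt{-238 - 1446} = \sqrt{-1684} = 2 i \sqrt{421}$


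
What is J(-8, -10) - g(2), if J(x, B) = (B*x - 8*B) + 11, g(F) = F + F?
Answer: 167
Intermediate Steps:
g(F) = 2*F
J(x, B) = 11 - 8*B + B*x (J(x, B) = (-8*B + B*x) + 11 = 11 - 8*B + B*x)
J(-8, -10) - g(2) = (11 - 8*(-10) - 10*(-8)) - 2*2 = (11 + 80 + 80) - 1*4 = 171 - 4 = 167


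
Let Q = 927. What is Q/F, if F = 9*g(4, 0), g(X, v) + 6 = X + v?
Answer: -103/2 ≈ -51.500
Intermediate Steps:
g(X, v) = -6 + X + v (g(X, v) = -6 + (X + v) = -6 + X + v)
F = -18 (F = 9*(-6 + 4 + 0) = 9*(-2) = -18)
Q/F = 927/(-18) = 927*(-1/18) = -103/2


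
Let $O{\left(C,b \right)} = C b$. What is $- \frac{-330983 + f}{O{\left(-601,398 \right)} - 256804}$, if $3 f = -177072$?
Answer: $- \frac{390007}{496002} \approx -0.7863$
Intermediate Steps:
$f = -59024$ ($f = \frac{1}{3} \left(-177072\right) = -59024$)
$- \frac{-330983 + f}{O{\left(-601,398 \right)} - 256804} = - \frac{-330983 - 59024}{\left(-601\right) 398 - 256804} = - \frac{-390007}{-239198 - 256804} = - \frac{-390007}{-496002} = - \frac{\left(-390007\right) \left(-1\right)}{496002} = \left(-1\right) \frac{390007}{496002} = - \frac{390007}{496002}$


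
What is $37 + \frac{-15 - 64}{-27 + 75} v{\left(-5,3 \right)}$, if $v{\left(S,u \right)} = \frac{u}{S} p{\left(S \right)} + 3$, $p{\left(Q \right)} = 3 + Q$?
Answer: $\frac{2407}{80} \approx 30.087$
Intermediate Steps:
$v{\left(S,u \right)} = 3 + \frac{u \left(3 + S\right)}{S}$ ($v{\left(S,u \right)} = \frac{u}{S} \left(3 + S\right) + 3 = \frac{u \left(3 + S\right)}{S} + 3 = 3 + \frac{u \left(3 + S\right)}{S}$)
$37 + \frac{-15 - 64}{-27 + 75} v{\left(-5,3 \right)} = 37 + \frac{-15 - 64}{-27 + 75} \left(3 + 3 + 3 \cdot 3 \frac{1}{-5}\right) = 37 + - \frac{79}{48} \left(3 + 3 + 3 \cdot 3 \left(- \frac{1}{5}\right)\right) = 37 + \left(-79\right) \frac{1}{48} \left(3 + 3 - \frac{9}{5}\right) = 37 - \frac{553}{80} = \frac{2407}{80}$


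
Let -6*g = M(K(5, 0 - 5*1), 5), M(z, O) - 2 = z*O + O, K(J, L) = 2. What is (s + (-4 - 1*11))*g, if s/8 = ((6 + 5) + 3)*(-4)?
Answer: 7871/6 ≈ 1311.8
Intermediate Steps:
M(z, O) = 2 + O + O*z (M(z, O) = 2 + (z*O + O) = 2 + (O*z + O) = 2 + (O + O*z) = 2 + O + O*z)
s = -448 (s = 8*(((6 + 5) + 3)*(-4)) = 8*((11 + 3)*(-4)) = 8*(14*(-4)) = 8*(-56) = -448)
g = -17/6 (g = -(2 + 5 + 5*2)/6 = -(2 + 5 + 10)/6 = -1/6*17 = -17/6 ≈ -2.8333)
(s + (-4 - 1*11))*g = (-448 + (-4 - 1*11))*(-17/6) = (-448 + (-4 - 11))*(-17/6) = (-448 - 15)*(-17/6) = -463*(-17/6) = 7871/6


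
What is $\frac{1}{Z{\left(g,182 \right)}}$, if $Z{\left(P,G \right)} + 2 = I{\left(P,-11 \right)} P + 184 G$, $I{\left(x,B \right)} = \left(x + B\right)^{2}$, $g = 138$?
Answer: $\frac{1}{2259288} \approx 4.4262 \cdot 10^{-7}$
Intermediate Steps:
$I{\left(x,B \right)} = \left(B + x\right)^{2}$
$Z{\left(P,G \right)} = -2 + 184 G + P \left(-11 + P\right)^{2}$ ($Z{\left(P,G \right)} = -2 + \left(\left(-11 + P\right)^{2} P + 184 G\right) = -2 + \left(P \left(-11 + P\right)^{2} + 184 G\right) = -2 + \left(184 G + P \left(-11 + P\right)^{2}\right) = -2 + 184 G + P \left(-11 + P\right)^{2}$)
$\frac{1}{Z{\left(g,182 \right)}} = \frac{1}{-2 + 184 \cdot 182 + 138 \left(-11 + 138\right)^{2}} = \frac{1}{-2 + 33488 + 138 \cdot 127^{2}} = \frac{1}{-2 + 33488 + 138 \cdot 16129} = \frac{1}{-2 + 33488 + 2225802} = \frac{1}{2259288}$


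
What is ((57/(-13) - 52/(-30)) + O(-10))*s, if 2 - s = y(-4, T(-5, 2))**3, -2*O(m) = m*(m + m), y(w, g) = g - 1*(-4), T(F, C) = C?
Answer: 4283638/195 ≈ 21967.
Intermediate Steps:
y(w, g) = 4 + g (y(w, g) = g + 4 = 4 + g)
O(m) = -m**2 (O(m) = -m*(m + m)/2 = -m*2*m/2 = -m**2)
s = -214 (s = 2 - (4 + 2)**3 = 2 - 1*6**3 = 2 - 1*216 = 2 - 216 = -214)
((57/(-13) - 52/(-30)) + O(-10))*s = ((57/(-13) - 52/(-30)) - 1*(-10)**2)*(-214) = ((57*(-1/13) - 52*(-1/30)) - 1*100)*(-214) = ((-57/13 + 26/15) - 100)*(-214) = (-517/195 - 100)*(-214) = -20017/195*(-214) = 4283638/195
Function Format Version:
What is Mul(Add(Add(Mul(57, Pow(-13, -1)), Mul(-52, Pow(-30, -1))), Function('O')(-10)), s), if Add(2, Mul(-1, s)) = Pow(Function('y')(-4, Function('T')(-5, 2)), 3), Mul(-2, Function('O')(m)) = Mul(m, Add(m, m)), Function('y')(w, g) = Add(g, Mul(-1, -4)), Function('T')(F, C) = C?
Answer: Rational(4283638, 195) ≈ 21967.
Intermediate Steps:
Function('y')(w, g) = Add(4, g) (Function('y')(w, g) = Add(g, 4) = Add(4, g))
Function('O')(m) = Mul(-1, Pow(m, 2)) (Function('O')(m) = Mul(Rational(-1, 2), Mul(m, Add(m, m))) = Mul(Rational(-1, 2), Mul(m, Mul(2, m))) = Mul(Rational(-1, 2), Mul(2, Pow(m, 2))) = Mul(-1, Pow(m, 2)))
s = -214 (s = Add(2, Mul(-1, Pow(Add(4, 2), 3))) = Add(2, Mul(-1, Pow(6, 3))) = Add(2, Mul(-1, 216)) = Add(2, -216) = -214)
Mul(Add(Add(Mul(57, Pow(-13, -1)), Mul(-52, Pow(-30, -1))), Function('O')(-10)), s) = Mul(Add(Add(Mul(57, Pow(-13, -1)), Mul(-52, Pow(-30, -1))), Mul(-1, Pow(-10, 2))), -214) = Mul(Add(Add(Mul(57, Rational(-1, 13)), Mul(-52, Rational(-1, 30))), Mul(-1, 100)), -214) = Mul(Add(Add(Rational(-57, 13), Rational(26, 15)), -100), -214) = Mul(Add(Rational(-517, 195), -100), -214) = Mul(Rational(-20017, 195), -214) = Rational(4283638, 195)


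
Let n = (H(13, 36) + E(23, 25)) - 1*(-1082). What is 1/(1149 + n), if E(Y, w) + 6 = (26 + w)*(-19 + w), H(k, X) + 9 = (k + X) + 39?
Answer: 1/2610 ≈ 0.00038314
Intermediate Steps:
H(k, X) = 30 + X + k (H(k, X) = -9 + ((k + X) + 39) = -9 + ((X + k) + 39) = -9 + (39 + X + k) = 30 + X + k)
E(Y, w) = -6 + (-19 + w)*(26 + w) (E(Y, w) = -6 + (26 + w)*(-19 + w) = -6 + (-19 + w)*(26 + w))
n = 1461 (n = ((30 + 36 + 13) + (-500 + 25**2 + 7*25)) - 1*(-1082) = (79 + (-500 + 625 + 175)) + 1082 = (79 + 300) + 1082 = 379 + 1082 = 1461)
1/(1149 + n) = 1/(1149 + 1461) = 1/2610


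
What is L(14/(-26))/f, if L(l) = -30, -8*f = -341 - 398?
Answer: -240/739 ≈ -0.32476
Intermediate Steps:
f = 739/8 (f = -(-341 - 398)/8 = -⅛*(-739) = 739/8 ≈ 92.375)
L(14/(-26))/f = -30/739/8 = -30*8/739 = -240/739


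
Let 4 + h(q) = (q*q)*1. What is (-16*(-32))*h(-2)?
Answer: 0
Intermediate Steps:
h(q) = -4 + q**2 (h(q) = -4 + (q*q)*1 = -4 + q**2*1 = -4 + q**2)
(-16*(-32))*h(-2) = (-16*(-32))*(-4 + (-2)**2) = 512*(-4 + 4) = 512*0 = 0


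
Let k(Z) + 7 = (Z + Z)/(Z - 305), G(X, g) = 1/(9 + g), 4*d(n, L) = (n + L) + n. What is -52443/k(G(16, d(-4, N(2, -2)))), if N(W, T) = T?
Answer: 207831609/27745 ≈ 7490.8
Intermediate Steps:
d(n, L) = n/2 + L/4 (d(n, L) = ((n + L) + n)/4 = ((L + n) + n)/4 = (L + 2*n)/4 = n/2 + L/4)
k(Z) = -7 + 2*Z/(-305 + Z) (k(Z) = -7 + (Z + Z)/(Z - 305) = -7 + (2*Z)/(-305 + Z) = -7 + 2*Z/(-305 + Z))
-52443/k(G(16, d(-4, N(2, -2)))) = -52443*(-305 + 1/(9 + ((½)*(-4) + (¼)*(-2))))/(5*(427 - 1/(9 + ((½)*(-4) + (¼)*(-2))))) = -52443*(-305 + 1/(9 + (-2 - ½)))/(5*(427 - 1/(9 + (-2 - ½)))) = -52443*(-305 + 1/(9 - 5/2))/(5*(427 - 1/(9 - 5/2))) = -52443*(-305 + 1/(13/2))/(5*(427 - 1/13/2)) = -52443*(-305 + 2/13)/(5*(427 - 1*2/13)) = -52443*(-3963/(65*(427 - 2/13))) = -52443/(5*(-13/3963)*(5549/13)) = -52443/(-27745/3963) = -52443*(-3963/27745) = 207831609/27745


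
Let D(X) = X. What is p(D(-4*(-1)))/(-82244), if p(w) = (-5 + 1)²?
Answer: -4/20561 ≈ -0.00019454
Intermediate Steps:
p(w) = 16 (p(w) = (-4)² = 16)
p(D(-4*(-1)))/(-82244) = 16/(-82244) = 16*(-1/82244) = -4/20561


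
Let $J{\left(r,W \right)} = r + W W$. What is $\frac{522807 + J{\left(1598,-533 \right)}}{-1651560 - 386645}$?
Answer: $- \frac{808494}{2038205} \approx -0.39667$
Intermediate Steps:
$J{\left(r,W \right)} = r + W^{2}$
$\frac{522807 + J{\left(1598,-533 \right)}}{-1651560 - 386645} = \frac{522807 + \left(1598 + \left(-533\right)^{2}\right)}{-1651560 - 386645} = \frac{522807 + \left(1598 + 284089\right)}{-2038205} = \left(522807 + 285687\right) \left(- \frac{1}{2038205}\right) = 808494 \left(- \frac{1}{2038205}\right) = - \frac{808494}{2038205}$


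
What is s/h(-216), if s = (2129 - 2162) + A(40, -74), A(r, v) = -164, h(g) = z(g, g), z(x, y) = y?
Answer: 197/216 ≈ 0.91204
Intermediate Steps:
h(g) = g
s = -197 (s = (2129 - 2162) - 164 = -33 - 164 = -197)
s/h(-216) = -197/(-216) = -197*(-1/216) = 197/216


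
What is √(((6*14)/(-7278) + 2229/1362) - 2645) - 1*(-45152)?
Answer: 45152 + I*√801663447594674/550702 ≈ 45152.0 + 51.414*I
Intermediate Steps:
√(((6*14)/(-7278) + 2229/1362) - 2645) - 1*(-45152) = √((84*(-1/7278) + 2229*(1/1362)) - 2645) + 45152 = √((-14/1213 + 743/454) - 2645) + 45152 = √(894903/550702 - 2645) + 45152 = √(-1455711887/550702) + 45152 = I*√801663447594674/550702 + 45152 = 45152 + I*√801663447594674/550702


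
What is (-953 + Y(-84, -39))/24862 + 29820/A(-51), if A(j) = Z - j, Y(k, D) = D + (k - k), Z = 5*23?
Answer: 5977582/33283 ≈ 179.60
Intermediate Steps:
Z = 115
Y(k, D) = D (Y(k, D) = D + 0 = D)
A(j) = 115 - j
(-953 + Y(-84, -39))/24862 + 29820/A(-51) = (-953 - 39)/24862 + 29820/(115 - 1*(-51)) = -992*1/24862 + 29820/(115 + 51) = -16/401 + 29820/166 = -16/401 + 29820*(1/166) = -16/401 + 14910/83 = 5977582/33283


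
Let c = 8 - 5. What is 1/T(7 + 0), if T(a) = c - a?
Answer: -1/4 ≈ -0.25000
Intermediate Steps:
c = 3
T(a) = 3 - a
1/T(7 + 0) = 1/(3 - (7 + 0)) = 1/(3 - 1*7) = 1/(3 - 7) = 1/(-4) = -1/4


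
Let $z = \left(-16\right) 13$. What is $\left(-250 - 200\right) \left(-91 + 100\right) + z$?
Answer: $-4258$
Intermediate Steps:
$z = -208$
$\left(-250 - 200\right) \left(-91 + 100\right) + z = \left(-250 - 200\right) \left(-91 + 100\right) - 208 = \left(-250 - 200\right) 9 - 208 = \left(-450\right) 9 - 208 = -4050 - 208 = -4258$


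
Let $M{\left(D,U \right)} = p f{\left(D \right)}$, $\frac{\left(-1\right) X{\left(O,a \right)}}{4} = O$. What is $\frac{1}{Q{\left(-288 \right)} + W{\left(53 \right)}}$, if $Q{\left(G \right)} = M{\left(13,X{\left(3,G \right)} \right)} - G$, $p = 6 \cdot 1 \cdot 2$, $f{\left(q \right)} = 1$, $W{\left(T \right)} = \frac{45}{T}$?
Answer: $\frac{53}{15945} \approx 0.0033239$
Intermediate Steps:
$X{\left(O,a \right)} = - 4 O$
$p = 12$ ($p = 6 \cdot 2 = 12$)
$M{\left(D,U \right)} = 12$ ($M{\left(D,U \right)} = 12 \cdot 1 = 12$)
$Q{\left(G \right)} = 12 - G$
$\frac{1}{Q{\left(-288 \right)} + W{\left(53 \right)}} = \frac{1}{\left(12 - -288\right) + \frac{45}{53}} = \frac{1}{\left(12 + 288\right) + 45 \cdot \frac{1}{53}} = \frac{1}{300 + \frac{45}{53}} = \frac{1}{\frac{15945}{53}} = \frac{53}{15945}$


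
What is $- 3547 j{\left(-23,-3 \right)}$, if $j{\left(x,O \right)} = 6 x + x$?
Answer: $571067$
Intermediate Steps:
$j{\left(x,O \right)} = 7 x$
$- 3547 j{\left(-23,-3 \right)} = - 3547 \cdot 7 \left(-23\right) = \left(-3547\right) \left(-161\right) = 571067$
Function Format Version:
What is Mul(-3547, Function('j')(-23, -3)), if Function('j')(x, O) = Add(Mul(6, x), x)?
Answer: 571067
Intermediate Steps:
Function('j')(x, O) = Mul(7, x)
Mul(-3547, Function('j')(-23, -3)) = Mul(-3547, Mul(7, -23)) = Mul(-3547, -161) = 571067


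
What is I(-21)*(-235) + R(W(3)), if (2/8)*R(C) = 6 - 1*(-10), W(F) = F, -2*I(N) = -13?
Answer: -2927/2 ≈ -1463.5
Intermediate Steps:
I(N) = 13/2 (I(N) = -½*(-13) = 13/2)
R(C) = 64 (R(C) = 4*(6 - 1*(-10)) = 4*(6 + 10) = 4*16 = 64)
I(-21)*(-235) + R(W(3)) = (13/2)*(-235) + 64 = -3055/2 + 64 = -2927/2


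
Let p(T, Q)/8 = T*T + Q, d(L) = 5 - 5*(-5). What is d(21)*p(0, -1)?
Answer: -240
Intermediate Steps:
d(L) = 30 (d(L) = 5 + 25 = 30)
p(T, Q) = 8*Q + 8*T**2 (p(T, Q) = 8*(T*T + Q) = 8*(T**2 + Q) = 8*(Q + T**2) = 8*Q + 8*T**2)
d(21)*p(0, -1) = 30*(8*(-1) + 8*0**2) = 30*(-8 + 8*0) = 30*(-8 + 0) = 30*(-8) = -240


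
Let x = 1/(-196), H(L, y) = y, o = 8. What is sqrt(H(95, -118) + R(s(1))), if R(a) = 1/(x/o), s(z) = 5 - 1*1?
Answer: I*sqrt(1686) ≈ 41.061*I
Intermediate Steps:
x = -1/196 ≈ -0.0051020
s(z) = 4 (s(z) = 5 - 1 = 4)
R(a) = -1568 (R(a) = 1/(-1/196/8) = 1/(-1/196*1/8) = 1/(-1/1568) = -1568)
sqrt(H(95, -118) + R(s(1))) = sqrt(-118 - 1568) = sqrt(-1686) = I*sqrt(1686)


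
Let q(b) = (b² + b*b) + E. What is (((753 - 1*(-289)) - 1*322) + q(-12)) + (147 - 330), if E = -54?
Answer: 771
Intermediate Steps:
q(b) = -54 + 2*b² (q(b) = (b² + b*b) - 54 = (b² + b²) - 54 = 2*b² - 54 = -54 + 2*b²)
(((753 - 1*(-289)) - 1*322) + q(-12)) + (147 - 330) = (((753 - 1*(-289)) - 1*322) + (-54 + 2*(-12)²)) + (147 - 330) = (((753 + 289) - 322) + (-54 + 2*144)) - 183 = ((1042 - 322) + (-54 + 288)) - 183 = (720 + 234) - 183 = 954 - 183 = 771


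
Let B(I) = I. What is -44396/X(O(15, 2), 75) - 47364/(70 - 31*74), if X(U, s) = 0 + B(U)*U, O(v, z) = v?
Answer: -22019951/125100 ≈ -176.02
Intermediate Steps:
X(U, s) = U² (X(U, s) = 0 + U*U = 0 + U² = U²)
-44396/X(O(15, 2), 75) - 47364/(70 - 31*74) = -44396/(15²) - 47364/(70 - 31*74) = -44396/225 - 47364/(70 - 2294) = -44396*1/225 - 47364/(-2224) = -44396/225 - 47364*(-1/2224) = -44396/225 + 11841/556 = -22019951/125100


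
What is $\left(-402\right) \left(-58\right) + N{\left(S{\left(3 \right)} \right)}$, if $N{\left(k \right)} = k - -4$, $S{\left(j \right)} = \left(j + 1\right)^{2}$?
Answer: $23336$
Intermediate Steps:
$S{\left(j \right)} = \left(1 + j\right)^{2}$
$N{\left(k \right)} = 4 + k$ ($N{\left(k \right)} = k + 4 = 4 + k$)
$\left(-402\right) \left(-58\right) + N{\left(S{\left(3 \right)} \right)} = \left(-402\right) \left(-58\right) + \left(4 + \left(1 + 3\right)^{2}\right) = 23316 + \left(4 + 4^{2}\right) = 23316 + \left(4 + 16\right) = 23316 + 20 = 23336$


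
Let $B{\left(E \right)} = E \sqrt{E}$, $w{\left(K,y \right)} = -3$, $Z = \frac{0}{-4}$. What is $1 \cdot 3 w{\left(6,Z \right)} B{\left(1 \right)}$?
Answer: $-9$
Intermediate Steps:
$Z = 0$ ($Z = 0 \left(- \frac{1}{4}\right) = 0$)
$B{\left(E \right)} = E^{\frac{3}{2}}$
$1 \cdot 3 w{\left(6,Z \right)} B{\left(1 \right)} = 1 \cdot 3 \left(-3\right) 1^{\frac{3}{2}} = 3 \left(-3\right) 1 = \left(-9\right) 1 = -9$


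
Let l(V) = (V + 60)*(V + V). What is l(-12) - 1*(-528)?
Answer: -624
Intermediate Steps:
l(V) = 2*V*(60 + V) (l(V) = (60 + V)*(2*V) = 2*V*(60 + V))
l(-12) - 1*(-528) = 2*(-12)*(60 - 12) - 1*(-528) = 2*(-12)*48 + 528 = -1152 + 528 = -624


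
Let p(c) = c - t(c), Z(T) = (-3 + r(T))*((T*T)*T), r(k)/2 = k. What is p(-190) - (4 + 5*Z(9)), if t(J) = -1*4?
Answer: -54865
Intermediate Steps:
r(k) = 2*k
t(J) = -4
Z(T) = T³*(-3 + 2*T) (Z(T) = (-3 + 2*T)*((T*T)*T) = (-3 + 2*T)*(T²*T) = (-3 + 2*T)*T³ = T³*(-3 + 2*T))
p(c) = 4 + c (p(c) = c - 1*(-4) = c + 4 = 4 + c)
p(-190) - (4 + 5*Z(9)) = (4 - 190) - (4 + 5*(9³*(-3 + 2*9))) = -186 - (4 + 5*(729*(-3 + 18))) = -186 - (4 + 5*(729*15)) = -186 - (4 + 5*10935) = -186 - (4 + 54675) = -186 - 1*54679 = -186 - 54679 = -54865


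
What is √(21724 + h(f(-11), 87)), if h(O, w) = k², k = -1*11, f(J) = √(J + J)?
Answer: √21845 ≈ 147.80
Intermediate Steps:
f(J) = √2*√J (f(J) = √(2*J) = √2*√J)
k = -11
h(O, w) = 121 (h(O, w) = (-11)² = 121)
√(21724 + h(f(-11), 87)) = √(21724 + 121) = √21845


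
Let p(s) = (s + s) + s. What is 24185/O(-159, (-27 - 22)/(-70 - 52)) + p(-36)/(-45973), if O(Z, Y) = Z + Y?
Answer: -135644464918/889531577 ≈ -152.49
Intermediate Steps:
p(s) = 3*s (p(s) = 2*s + s = 3*s)
O(Z, Y) = Y + Z
24185/O(-159, (-27 - 22)/(-70 - 52)) + p(-36)/(-45973) = 24185/((-27 - 22)/(-70 - 52) - 159) + (3*(-36))/(-45973) = 24185/(-49/(-122) - 159) - 108*(-1/45973) = 24185/(-49*(-1/122) - 159) + 108/45973 = 24185/(49/122 - 159) + 108/45973 = 24185/(-19349/122) + 108/45973 = 24185*(-122/19349) + 108/45973 = -2950570/19349 + 108/45973 = -135644464918/889531577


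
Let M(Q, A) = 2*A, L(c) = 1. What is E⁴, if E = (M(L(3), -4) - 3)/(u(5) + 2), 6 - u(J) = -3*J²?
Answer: 14641/47458321 ≈ 0.00030850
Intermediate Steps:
u(J) = 6 + 3*J² (u(J) = 6 - (-3)*J² = 6 + 3*J²)
E = -11/83 (E = (2*(-4) - 3)/((6 + 3*5²) + 2) = (-8 - 3)/((6 + 3*25) + 2) = -11/((6 + 75) + 2) = -11/(81 + 2) = -11/83 ≈ -0.13253)
E⁴ = (-11/83)⁴ = 14641/47458321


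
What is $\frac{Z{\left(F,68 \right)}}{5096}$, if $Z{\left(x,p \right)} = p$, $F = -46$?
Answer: $\frac{17}{1274} \approx 0.013344$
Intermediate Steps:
$\frac{Z{\left(F,68 \right)}}{5096} = \frac{68}{5096} = 68 \cdot \frac{1}{5096} = \frac{17}{1274}$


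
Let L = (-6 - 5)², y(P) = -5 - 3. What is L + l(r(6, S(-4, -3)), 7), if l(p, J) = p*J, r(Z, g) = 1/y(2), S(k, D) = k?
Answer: 961/8 ≈ 120.13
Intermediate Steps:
y(P) = -8
r(Z, g) = -⅛ (r(Z, g) = 1/(-8) = -⅛)
L = 121 (L = (-11)² = 121)
l(p, J) = J*p
L + l(r(6, S(-4, -3)), 7) = 121 + 7*(-⅛) = 121 - 7/8 = 961/8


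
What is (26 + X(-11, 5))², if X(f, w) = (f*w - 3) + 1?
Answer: 961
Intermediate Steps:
X(f, w) = -2 + f*w (X(f, w) = (-3 + f*w) + 1 = -2 + f*w)
(26 + X(-11, 5))² = (26 + (-2 - 11*5))² = (26 + (-2 - 55))² = (26 - 57)² = (-31)² = 961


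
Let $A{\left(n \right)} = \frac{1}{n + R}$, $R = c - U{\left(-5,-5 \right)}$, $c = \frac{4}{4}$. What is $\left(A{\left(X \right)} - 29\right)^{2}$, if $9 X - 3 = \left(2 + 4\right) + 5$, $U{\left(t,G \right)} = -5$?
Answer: $\frac{3853369}{4624} \approx 833.34$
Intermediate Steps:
$c = 1$ ($c = 4 \cdot \frac{1}{4} = 1$)
$R = 6$ ($R = 1 - -5 = 1 + 5 = 6$)
$X = \frac{14}{9}$ ($X = \frac{1}{3} + \frac{\left(2 + 4\right) + 5}{9} = \frac{1}{3} + \frac{6 + 5}{9} = \frac{1}{3} + \frac{1}{9} \cdot 11 = \frac{1}{3} + \frac{11}{9} = \frac{14}{9} \approx 1.5556$)
$A{\left(n \right)} = \frac{1}{6 + n}$ ($A{\left(n \right)} = \frac{1}{n + 6} = \frac{1}{6 + n}$)
$\left(A{\left(X \right)} - 29\right)^{2} = \left(\frac{1}{6 + \frac{14}{9}} - 29\right)^{2} = \left(\frac{1}{\frac{68}{9}} - 29\right)^{2} = \left(\frac{9}{68} - 29\right)^{2} = \left(- \frac{1963}{68}\right)^{2} = \frac{3853369}{4624}$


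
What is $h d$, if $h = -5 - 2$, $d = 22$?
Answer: $-154$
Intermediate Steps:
$h = -7$ ($h = -5 - 2 = -7$)
$h d = \left(-7\right) 22 = -154$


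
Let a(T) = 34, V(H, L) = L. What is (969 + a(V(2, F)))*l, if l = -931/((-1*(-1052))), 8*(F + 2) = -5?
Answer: -933793/1052 ≈ -887.64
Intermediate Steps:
F = -21/8 (F = -2 + (⅛)*(-5) = -2 - 5/8 = -21/8 ≈ -2.6250)
l = -931/1052 ≈ -0.88498
(969 + a(V(2, F)))*l = (969 + 34)*(-931/1052) = 1003*(-931/1052) = -933793/1052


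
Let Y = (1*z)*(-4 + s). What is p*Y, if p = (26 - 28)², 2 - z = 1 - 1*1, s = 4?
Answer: 0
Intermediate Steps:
z = 2 (z = 2 - (1 - 1*1) = 2 - (1 - 1) = 2 - 1*0 = 2 + 0 = 2)
Y = 0 (Y = (1*2)*(-4 + 4) = 2*0 = 0)
p = 4 (p = (-2)² = 4)
p*Y = 4*0 = 0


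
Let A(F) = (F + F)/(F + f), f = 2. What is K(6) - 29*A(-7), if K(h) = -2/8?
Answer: -1629/20 ≈ -81.450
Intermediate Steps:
A(F) = 2*F/(2 + F) (A(F) = (F + F)/(F + 2) = (2*F)/(2 + F) = 2*F/(2 + F))
K(h) = -¼ (K(h) = -2*⅛ = -¼)
K(6) - 29*A(-7) = -¼ - 58*(-7)/(2 - 7) = -¼ - 58*(-7)/(-5) = -¼ - 58*(-7)*(-1)/5 = -¼ - 29*14/5 = -¼ - 406/5 = -1629/20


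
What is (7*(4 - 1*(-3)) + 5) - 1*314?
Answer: -260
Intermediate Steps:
(7*(4 - 1*(-3)) + 5) - 1*314 = (7*(4 + 3) + 5) - 314 = (7*7 + 5) - 314 = (49 + 5) - 314 = 54 - 314 = -260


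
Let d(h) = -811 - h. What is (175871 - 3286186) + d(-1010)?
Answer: -3110116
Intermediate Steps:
(175871 - 3286186) + d(-1010) = (175871 - 3286186) + (-811 - 1*(-1010)) = -3110315 + (-811 + 1010) = -3110315 + 199 = -3110116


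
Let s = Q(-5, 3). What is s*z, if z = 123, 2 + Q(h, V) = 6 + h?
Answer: -123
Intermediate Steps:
Q(h, V) = 4 + h (Q(h, V) = -2 + (6 + h) = 4 + h)
s = -1 (s = 4 - 5 = -1)
s*z = -1*123 = -123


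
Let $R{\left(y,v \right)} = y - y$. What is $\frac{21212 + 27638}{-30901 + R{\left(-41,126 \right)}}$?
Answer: $- \frac{48850}{30901} \approx -1.5809$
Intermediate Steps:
$R{\left(y,v \right)} = 0$
$\frac{21212 + 27638}{-30901 + R{\left(-41,126 \right)}} = \frac{21212 + 27638}{-30901 + 0} = \frac{48850}{-30901} = 48850 \left(- \frac{1}{30901}\right) = - \frac{48850}{30901}$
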